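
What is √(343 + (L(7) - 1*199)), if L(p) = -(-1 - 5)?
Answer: 5*√6 ≈ 12.247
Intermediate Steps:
L(p) = 6 (L(p) = -1*(-6) = 6)
√(343 + (L(7) - 1*199)) = √(343 + (6 - 1*199)) = √(343 + (6 - 199)) = √(343 - 193) = √150 = 5*√6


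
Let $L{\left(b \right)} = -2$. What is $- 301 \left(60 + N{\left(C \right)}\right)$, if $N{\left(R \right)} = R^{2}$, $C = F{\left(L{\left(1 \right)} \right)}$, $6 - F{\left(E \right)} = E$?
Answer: $-37324$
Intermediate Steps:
$F{\left(E \right)} = 6 - E$
$C = 8$ ($C = 6 - -2 = 6 + 2 = 8$)
$- 301 \left(60 + N{\left(C \right)}\right) = - 301 \left(60 + 8^{2}\right) = - 301 \left(60 + 64\right) = \left(-301\right) 124 = -37324$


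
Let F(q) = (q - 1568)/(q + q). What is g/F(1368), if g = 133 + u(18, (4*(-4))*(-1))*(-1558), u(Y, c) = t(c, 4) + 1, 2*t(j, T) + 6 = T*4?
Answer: 630306/5 ≈ 1.2606e+5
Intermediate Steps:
t(j, T) = -3 + 2*T (t(j, T) = -3 + (T*4)/2 = -3 + (4*T)/2 = -3 + 2*T)
F(q) = (-1568 + q)/(2*q) (F(q) = (-1568 + q)/((2*q)) = (-1568 + q)*(1/(2*q)) = (-1568 + q)/(2*q))
u(Y, c) = 6 (u(Y, c) = (-3 + 2*4) + 1 = (-3 + 8) + 1 = 5 + 1 = 6)
g = -9215 (g = 133 + 6*(-1558) = 133 - 9348 = -9215)
g/F(1368) = -9215*2736/(-1568 + 1368) = -9215/((½)*(1/1368)*(-200)) = -9215/(-25/342) = -9215*(-342/25) = 630306/5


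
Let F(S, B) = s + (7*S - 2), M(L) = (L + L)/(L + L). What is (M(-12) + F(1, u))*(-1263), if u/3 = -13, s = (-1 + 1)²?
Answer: -7578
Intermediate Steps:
s = 0 (s = 0² = 0)
u = -39 (u = 3*(-13) = -39)
M(L) = 1 (M(L) = (2*L)/((2*L)) = (2*L)*(1/(2*L)) = 1)
F(S, B) = -2 + 7*S (F(S, B) = 0 + (7*S - 2) = 0 + (-2 + 7*S) = -2 + 7*S)
(M(-12) + F(1, u))*(-1263) = (1 + (-2 + 7*1))*(-1263) = (1 + (-2 + 7))*(-1263) = (1 + 5)*(-1263) = 6*(-1263) = -7578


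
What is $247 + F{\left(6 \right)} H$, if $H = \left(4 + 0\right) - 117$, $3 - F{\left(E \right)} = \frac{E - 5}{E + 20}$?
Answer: $- \frac{2279}{26} \approx -87.654$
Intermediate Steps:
$F{\left(E \right)} = 3 - \frac{-5 + E}{20 + E}$ ($F{\left(E \right)} = 3 - \frac{E - 5}{E + 20} = 3 - \frac{-5 + E}{20 + E}$)
$H = -113$ ($H = 4 - 117 = -113$)
$247 + F{\left(6 \right)} H = 247 + \frac{65 + 2 \cdot 6}{20 + 6} \left(-113\right) = 247 + \frac{65 + 12}{26} \left(-113\right) = 247 + \frac{1}{26} \cdot 77 \left(-113\right) = 247 + \frac{77}{26} \left(-113\right) = 247 - \frac{8701}{26} = - \frac{2279}{26}$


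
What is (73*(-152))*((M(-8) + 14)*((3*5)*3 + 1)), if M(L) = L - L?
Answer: -7145824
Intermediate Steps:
M(L) = 0
(73*(-152))*((M(-8) + 14)*((3*5)*3 + 1)) = (73*(-152))*((0 + 14)*((3*5)*3 + 1)) = -155344*(15*3 + 1) = -155344*(45 + 1) = -155344*46 = -11096*644 = -7145824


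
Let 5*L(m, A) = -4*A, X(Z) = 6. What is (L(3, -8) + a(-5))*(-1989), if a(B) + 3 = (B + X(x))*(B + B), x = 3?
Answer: 65637/5 ≈ 13127.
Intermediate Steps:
L(m, A) = -4*A/5 (L(m, A) = (-4*A)/5 = -4*A/5)
a(B) = -3 + 2*B*(6 + B) (a(B) = -3 + (B + 6)*(B + B) = -3 + (6 + B)*(2*B) = -3 + 2*B*(6 + B))
(L(3, -8) + a(-5))*(-1989) = (-⅘*(-8) + (-3 + 2*(-5)² + 12*(-5)))*(-1989) = (32/5 + (-3 + 2*25 - 60))*(-1989) = (32/5 + (-3 + 50 - 60))*(-1989) = (32/5 - 13)*(-1989) = -33/5*(-1989) = 65637/5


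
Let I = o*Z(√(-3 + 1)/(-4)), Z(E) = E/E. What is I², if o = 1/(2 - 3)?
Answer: 1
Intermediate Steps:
o = -1 (o = 1/(-1) = -1)
Z(E) = 1
I = -1 (I = -1*1 = -1)
I² = (-1)² = 1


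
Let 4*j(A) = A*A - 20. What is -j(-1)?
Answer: 19/4 ≈ 4.7500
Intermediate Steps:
j(A) = -5 + A**2/4 (j(A) = (A*A - 20)/4 = (A**2 - 20)/4 = (-20 + A**2)/4 = -5 + A**2/4)
-j(-1) = -(-5 + (1/4)*(-1)**2) = -(-5 + (1/4)*1) = -(-5 + 1/4) = -1*(-19/4) = 19/4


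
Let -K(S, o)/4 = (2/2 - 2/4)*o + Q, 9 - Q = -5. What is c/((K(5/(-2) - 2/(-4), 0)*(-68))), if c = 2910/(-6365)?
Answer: -291/2423792 ≈ -0.00012006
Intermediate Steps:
Q = 14 (Q = 9 - 1*(-5) = 9 + 5 = 14)
c = -582/1273 (c = 2910*(-1/6365) = -582/1273 ≈ -0.45719)
K(S, o) = -56 - 2*o (K(S, o) = -4*((2/2 - 2/4)*o + 14) = -4*((2*(1/2) - 2*1/4)*o + 14) = -4*((1 - 1/2)*o + 14) = -4*(o/2 + 14) = -4*(14 + o/2) = -56 - 2*o)
c/((K(5/(-2) - 2/(-4), 0)*(-68))) = -582*(-1/(68*(-56 - 2*0)))/1273 = -582*(-1/(68*(-56 + 0)))/1273 = -582/(1273*((-56*(-68)))) = -582/1273/3808 = -582/1273*1/3808 = -291/2423792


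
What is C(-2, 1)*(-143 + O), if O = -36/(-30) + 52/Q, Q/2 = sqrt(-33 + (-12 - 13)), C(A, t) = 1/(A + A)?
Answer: 709/20 + 13*I*sqrt(58)/116 ≈ 35.45 + 0.85349*I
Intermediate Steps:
C(A, t) = 1/(2*A)
Q = 2*I*sqrt(58) (Q = 2*sqrt(-33 + (-12 - 13)) = 2*sqrt(-33 - 25) = 2*sqrt(-58) = 2*(I*sqrt(58)) = 2*I*sqrt(58) ≈ 15.232*I)
O = 6/5 - 13*I*sqrt(58)/29 (O = -36/(-30) + 52/((2*I*sqrt(58))) = -36*(-1/30) + 52*(-I*sqrt(58)/116) = 6/5 - 13*I*sqrt(58)/29 ≈ 1.2 - 3.414*I)
C(-2, 1)*(-143 + O) = ((1/2)/(-2))*(-143 + (6/5 - 13*I*sqrt(58)/29)) = ((1/2)*(-1/2))*(-709/5 - 13*I*sqrt(58)/29) = -(-709/5 - 13*I*sqrt(58)/29)/4 = 709/20 + 13*I*sqrt(58)/116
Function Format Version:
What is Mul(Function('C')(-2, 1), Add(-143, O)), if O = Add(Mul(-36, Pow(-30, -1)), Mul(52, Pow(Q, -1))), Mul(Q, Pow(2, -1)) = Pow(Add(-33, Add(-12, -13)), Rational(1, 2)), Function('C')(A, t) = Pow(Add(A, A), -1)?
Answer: Add(Rational(709, 20), Mul(Rational(13, 116), I, Pow(58, Rational(1, 2)))) ≈ Add(35.450, Mul(0.85349, I))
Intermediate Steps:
Function('C')(A, t) = Mul(Rational(1, 2), Pow(A, -1)) (Function('C')(A, t) = Pow(Mul(2, A), -1) = Mul(Rational(1, 2), Pow(A, -1)))
Q = Mul(2, I, Pow(58, Rational(1, 2))) (Q = Mul(2, Pow(Add(-33, Add(-12, -13)), Rational(1, 2))) = Mul(2, Pow(Add(-33, -25), Rational(1, 2))) = Mul(2, Pow(-58, Rational(1, 2))) = Mul(2, Mul(I, Pow(58, Rational(1, 2)))) = Mul(2, I, Pow(58, Rational(1, 2))) ≈ Mul(15.232, I))
O = Add(Rational(6, 5), Mul(Rational(-13, 29), I, Pow(58, Rational(1, 2)))) (O = Add(Mul(-36, Pow(-30, -1)), Mul(52, Pow(Mul(2, I, Pow(58, Rational(1, 2))), -1))) = Add(Mul(-36, Rational(-1, 30)), Mul(52, Mul(Rational(-1, 116), I, Pow(58, Rational(1, 2))))) = Add(Rational(6, 5), Mul(Rational(-13, 29), I, Pow(58, Rational(1, 2)))) ≈ Add(1.2000, Mul(-3.4140, I)))
Mul(Function('C')(-2, 1), Add(-143, O)) = Mul(Mul(Rational(1, 2), Pow(-2, -1)), Add(-143, Add(Rational(6, 5), Mul(Rational(-13, 29), I, Pow(58, Rational(1, 2)))))) = Mul(Mul(Rational(1, 2), Rational(-1, 2)), Add(Rational(-709, 5), Mul(Rational(-13, 29), I, Pow(58, Rational(1, 2))))) = Mul(Rational(-1, 4), Add(Rational(-709, 5), Mul(Rational(-13, 29), I, Pow(58, Rational(1, 2))))) = Add(Rational(709, 20), Mul(Rational(13, 116), I, Pow(58, Rational(1, 2))))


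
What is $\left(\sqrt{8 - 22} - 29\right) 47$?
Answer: $-1363 + 47 i \sqrt{14} \approx -1363.0 + 175.86 i$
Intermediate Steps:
$\left(\sqrt{8 - 22} - 29\right) 47 = \left(\sqrt{-14} - 29\right) 47 = \left(i \sqrt{14} - 29\right) 47 = \left(-29 + i \sqrt{14}\right) 47 = -1363 + 47 i \sqrt{14}$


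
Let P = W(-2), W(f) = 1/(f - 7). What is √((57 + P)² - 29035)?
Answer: I*√2089691/9 ≈ 160.62*I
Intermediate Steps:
W(f) = 1/(-7 + f)
P = -⅑ (P = 1/(-7 - 2) = 1/(-9) = -⅑ ≈ -0.11111)
√((57 + P)² - 29035) = √((57 - ⅑)² - 29035) = √((512/9)² - 29035) = √(262144/81 - 29035) = √(-2089691/81) = I*√2089691/9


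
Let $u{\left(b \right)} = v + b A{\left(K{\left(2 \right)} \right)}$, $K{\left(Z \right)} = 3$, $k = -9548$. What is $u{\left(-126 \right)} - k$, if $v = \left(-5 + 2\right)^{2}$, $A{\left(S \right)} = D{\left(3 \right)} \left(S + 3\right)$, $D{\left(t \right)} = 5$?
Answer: $5777$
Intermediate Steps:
$A{\left(S \right)} = 15 + 5 S$ ($A{\left(S \right)} = 5 \left(S + 3\right) = 5 \left(3 + S\right) = 15 + 5 S$)
$v = 9$ ($v = \left(-3\right)^{2} = 9$)
$u{\left(b \right)} = 9 + 30 b$ ($u{\left(b \right)} = 9 + b \left(15 + 5 \cdot 3\right) = 9 + b \left(15 + 15\right) = 9 + b 30 = 9 + 30 b$)
$u{\left(-126 \right)} - k = \left(9 + 30 \left(-126\right)\right) - -9548 = \left(9 - 3780\right) + 9548 = -3771 + 9548 = 5777$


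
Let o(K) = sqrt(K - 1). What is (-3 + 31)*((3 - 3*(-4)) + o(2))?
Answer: 448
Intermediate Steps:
o(K) = sqrt(-1 + K)
(-3 + 31)*((3 - 3*(-4)) + o(2)) = (-3 + 31)*((3 - 3*(-4)) + sqrt(-1 + 2)) = 28*((3 + 12) + sqrt(1)) = 28*(15 + 1) = 28*16 = 448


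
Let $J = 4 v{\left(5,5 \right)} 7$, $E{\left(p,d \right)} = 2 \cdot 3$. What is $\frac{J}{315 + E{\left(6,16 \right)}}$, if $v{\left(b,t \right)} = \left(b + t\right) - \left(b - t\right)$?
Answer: $\frac{280}{321} \approx 0.87227$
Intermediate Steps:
$E{\left(p,d \right)} = 6$
$v{\left(b,t \right)} = 2 t$
$J = 280$ ($J = 4 \cdot 2 \cdot 5 \cdot 7 = 4 \cdot 10 \cdot 7 = 40 \cdot 7 = 280$)
$\frac{J}{315 + E{\left(6,16 \right)}} = \frac{1}{315 + 6} \cdot 280 = \frac{1}{321} \cdot 280 = \frac{280}{321}$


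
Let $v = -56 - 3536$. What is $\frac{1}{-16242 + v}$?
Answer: $- \frac{1}{19834} \approx -5.0418 \cdot 10^{-5}$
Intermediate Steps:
$v = -3592$ ($v = -56 - 3536 = -3592$)
$\frac{1}{-16242 + v} = \frac{1}{-16242 - 3592} = \frac{1}{-19834} = - \frac{1}{19834}$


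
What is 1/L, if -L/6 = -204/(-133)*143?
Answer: -133/175032 ≈ -0.00075986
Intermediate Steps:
L = -175032/133 (L = -6*(-204/(-133))*143 = -6*(-204*(-1/133))*143 = -1224*143/133 = -6*29172/133 = -175032/133 ≈ -1316.0)
1/L = 1/(-175032/133) = -133/175032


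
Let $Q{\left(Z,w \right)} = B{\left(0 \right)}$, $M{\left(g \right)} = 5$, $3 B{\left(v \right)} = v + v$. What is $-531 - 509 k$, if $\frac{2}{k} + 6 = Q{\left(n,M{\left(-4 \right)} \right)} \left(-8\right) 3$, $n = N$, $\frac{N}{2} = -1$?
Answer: $- \frac{1084}{3} \approx -361.33$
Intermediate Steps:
$N = -2$ ($N = 2 \left(-1\right) = -2$)
$n = -2$
$B{\left(v \right)} = \frac{2 v}{3}$ ($B{\left(v \right)} = \frac{v + v}{3} = \frac{2 v}{3}$)
$Q{\left(Z,w \right)} = 0$ ($Q{\left(Z,w \right)} = \frac{2}{3} \cdot 0 = 0$)
$k = - \frac{1}{3}$ ($k = \frac{2}{-6 + 0 \left(-8\right) 3} = \frac{2}{-6 + 0 \cdot 3} = \frac{2}{-6 + 0} = \frac{2}{-6} = 2 \left(- \frac{1}{6}\right) = - \frac{1}{3} \approx -0.33333$)
$-531 - 509 k = -531 - - \frac{509}{3} = -531 + \frac{509}{3} = - \frac{1084}{3}$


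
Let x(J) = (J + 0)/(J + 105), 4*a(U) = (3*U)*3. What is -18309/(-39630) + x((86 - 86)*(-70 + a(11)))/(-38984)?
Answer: 6103/13210 ≈ 0.46200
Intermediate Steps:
a(U) = 9*U/4 (a(U) = ((3*U)*3)/4 = (9*U)/4 = 9*U/4)
x(J) = J/(105 + J)
-18309/(-39630) + x((86 - 86)*(-70 + a(11)))/(-38984) = -18309/(-39630) + (((86 - 86)*(-70 + (9/4)*11))/(105 + (86 - 86)*(-70 + (9/4)*11)))/(-38984) = -18309*(-1/39630) + ((0*(-70 + 99/4))/(105 + 0*(-70 + 99/4)))*(-1/38984) = 6103/13210 + ((0*(-181/4))/(105 + 0*(-181/4)))*(-1/38984) = 6103/13210 + (0/(105 + 0))*(-1/38984) = 6103/13210 + (0/105)*(-1/38984) = 6103/13210 + (0*(1/105))*(-1/38984) = 6103/13210 + 0*(-1/38984) = 6103/13210 + 0 = 6103/13210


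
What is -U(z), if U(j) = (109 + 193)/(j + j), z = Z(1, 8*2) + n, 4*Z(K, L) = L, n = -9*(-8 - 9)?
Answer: -151/157 ≈ -0.96178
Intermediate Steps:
n = 153 (n = -9*(-17) = 153)
Z(K, L) = L/4
z = 157 (z = (8*2)/4 + 153 = (¼)*16 + 153 = 4 + 153 = 157)
U(j) = 151/j (U(j) = 302/((2*j)) = 302*(1/(2*j)) = 151/j)
-U(z) = -151/157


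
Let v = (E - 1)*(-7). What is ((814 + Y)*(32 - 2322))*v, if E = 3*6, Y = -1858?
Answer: -284500440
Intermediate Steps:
E = 18
v = -119 (v = (18 - 1)*(-7) = 17*(-7) = -119)
((814 + Y)*(32 - 2322))*v = ((814 - 1858)*(32 - 2322))*(-119) = -1044*(-2290)*(-119) = 2390760*(-119) = -284500440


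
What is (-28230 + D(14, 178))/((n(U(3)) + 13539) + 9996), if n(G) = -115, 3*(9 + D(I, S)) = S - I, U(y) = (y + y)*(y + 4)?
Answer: -84553/70260 ≈ -1.2034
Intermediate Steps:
U(y) = 2*y*(4 + y) (U(y) = (2*y)*(4 + y) = 2*y*(4 + y))
D(I, S) = -9 - I/3 + S/3 (D(I, S) = -9 + (S - I)/3 = -9 + (-I/3 + S/3) = -9 - I/3 + S/3)
(-28230 + D(14, 178))/((n(U(3)) + 13539) + 9996) = (-28230 + (-9 - ⅓*14 + (⅓)*178))/((-115 + 13539) + 9996) = (-28230 + (-9 - 14/3 + 178/3))/(13424 + 9996) = (-28230 + 137/3)/23420 = -84553/3*1/23420 = -84553/70260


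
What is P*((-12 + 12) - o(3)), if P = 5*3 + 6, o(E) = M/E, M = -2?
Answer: 14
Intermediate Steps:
o(E) = -2/E
P = 21 (P = 15 + 6 = 21)
P*((-12 + 12) - o(3)) = 21*((-12 + 12) - (-2)/3) = 21*(0 - (-2)/3) = 21*(0 - 1*(-⅔)) = 21*(0 + ⅔) = 21*(⅔) = 14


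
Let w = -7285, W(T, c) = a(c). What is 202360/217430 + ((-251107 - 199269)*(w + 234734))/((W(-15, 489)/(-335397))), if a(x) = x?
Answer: 249009924151153609836/3544109 ≈ 7.0260e+13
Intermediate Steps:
W(T, c) = c
202360/217430 + ((-251107 - 199269)*(w + 234734))/((W(-15, 489)/(-335397))) = 202360/217430 + ((-251107 - 199269)*(-7285 + 234734))/((489/(-335397))) = 202360*(1/217430) + (-450376*227449)/((489*(-1/335397))) = 20236/21743 - 102437570824/(-163/111799) = 20236/21743 - 102437570824*(-111799/163) = 20236/21743 + 11452417980552376/163 = 249009924151153609836/3544109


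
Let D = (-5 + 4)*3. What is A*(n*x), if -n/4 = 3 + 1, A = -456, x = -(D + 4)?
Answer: -7296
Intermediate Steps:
D = -3 (D = -1*3 = -3)
x = -1 (x = -(-3 + 4) = -1*1 = -1)
n = -16 (n = -4*(3 + 1) = -4*4 = -16)
A*(n*x) = -(-7296)*(-1) = -456*16 = -7296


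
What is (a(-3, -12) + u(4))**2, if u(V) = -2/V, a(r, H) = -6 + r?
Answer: 361/4 ≈ 90.250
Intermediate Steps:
(a(-3, -12) + u(4))**2 = ((-6 - 3) - 2/4)**2 = (-9 - 2*1/4)**2 = (-9 - 1/2)**2 = (-19/2)**2 = 361/4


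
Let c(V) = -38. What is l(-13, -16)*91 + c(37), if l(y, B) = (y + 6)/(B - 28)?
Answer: -1035/44 ≈ -23.523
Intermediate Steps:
l(y, B) = (6 + y)/(-28 + B)
l(-13, -16)*91 + c(37) = ((6 - 13)/(-28 - 16))*91 - 38 = (-7/(-44))*91 - 38 = -1/44*(-7)*91 - 38 = (7/44)*91 - 38 = 637/44 - 38 = -1035/44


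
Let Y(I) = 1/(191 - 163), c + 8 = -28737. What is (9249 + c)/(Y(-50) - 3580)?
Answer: 545888/100239 ≈ 5.4459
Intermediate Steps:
c = -28745 (c = -8 - 28737 = -28745)
Y(I) = 1/28
(9249 + c)/(Y(-50) - 3580) = (9249 - 28745)/(1/28 - 3580) = -19496/(-100239/28) = -19496*(-28/100239) = 545888/100239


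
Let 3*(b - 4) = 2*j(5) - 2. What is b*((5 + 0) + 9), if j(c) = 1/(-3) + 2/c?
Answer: 2128/45 ≈ 47.289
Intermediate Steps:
j(c) = -⅓ + 2/c (j(c) = 1*(-⅓) + 2/c = -⅓ + 2/c)
b = 152/45 (b = 4 + (2*((⅓)*(6 - 1*5)/5) - 2)/3 = 4 + (2*((⅓)*(⅕)*(6 - 5)) - 2)/3 = 4 + (2*((⅓)*(⅕)*1) - 2)/3 = 4 + (2*(1/15) - 2)/3 = 4 + (2/15 - 2)/3 = 4 + (⅓)*(-28/15) = 4 - 28/45 = 152/45 ≈ 3.3778)
b*((5 + 0) + 9) = 152*((5 + 0) + 9)/45 = 152*(5 + 9)/45 = (152/45)*14 = 2128/45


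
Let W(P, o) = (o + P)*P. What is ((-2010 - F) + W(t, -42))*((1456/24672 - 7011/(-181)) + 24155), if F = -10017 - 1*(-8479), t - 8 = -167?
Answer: 212617108683341/279102 ≈ 7.6179e+8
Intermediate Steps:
t = -159 (t = 8 - 167 = -159)
W(P, o) = P*(P + o) (W(P, o) = (P + o)*P = P*(P + o))
F = -1538 (F = -10017 + 8479 = -1538)
((-2010 - F) + W(t, -42))*((1456/24672 - 7011/(-181)) + 24155) = ((-2010 - 1*(-1538)) - 159*(-159 - 42))*((1456/24672 - 7011/(-181)) + 24155) = ((-2010 + 1538) - 159*(-201))*((1456*(1/24672) - 7011*(-1/181)) + 24155) = (-472 + 31959)*((91/1542 + 7011/181) + 24155) = 31487*(10827433/279102 + 24155) = 31487*(6752536243/279102) = 212617108683341/279102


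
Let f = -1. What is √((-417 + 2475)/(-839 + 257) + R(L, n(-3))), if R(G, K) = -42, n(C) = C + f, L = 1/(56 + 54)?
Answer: I*√428449/97 ≈ 6.748*I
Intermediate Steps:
L = 1/110 ≈ 0.0090909
n(C) = -1 + C (n(C) = C - 1 = -1 + C)
√((-417 + 2475)/(-839 + 257) + R(L, n(-3))) = √((-417 + 2475)/(-839 + 257) - 42) = √(2058/(-582) - 42) = √(2058*(-1/582) - 42) = √(-343/97 - 42) = √(-4417/97) = I*√428449/97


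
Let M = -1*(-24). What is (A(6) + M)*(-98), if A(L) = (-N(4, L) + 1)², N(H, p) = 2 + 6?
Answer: -7154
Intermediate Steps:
M = 24
N(H, p) = 8
A(L) = 49 (A(L) = (-1*8 + 1)² = (-8 + 1)² = (-7)² = 49)
(A(6) + M)*(-98) = (49 + 24)*(-98) = 73*(-98) = -7154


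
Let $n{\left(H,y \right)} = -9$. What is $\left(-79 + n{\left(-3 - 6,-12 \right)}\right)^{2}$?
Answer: $7744$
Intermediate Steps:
$\left(-79 + n{\left(-3 - 6,-12 \right)}\right)^{2} = \left(-79 - 9\right)^{2} = \left(-88\right)^{2} = 7744$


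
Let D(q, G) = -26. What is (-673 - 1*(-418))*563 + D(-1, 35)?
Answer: -143591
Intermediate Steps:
(-673 - 1*(-418))*563 + D(-1, 35) = (-673 - 1*(-418))*563 - 26 = (-673 + 418)*563 - 26 = -255*563 - 26 = -143565 - 26 = -143591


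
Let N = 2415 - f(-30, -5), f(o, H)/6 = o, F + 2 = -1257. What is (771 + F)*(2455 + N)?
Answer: -2464400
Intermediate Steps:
F = -1259 (F = -2 - 1257 = -1259)
f(o, H) = 6*o
N = 2595 (N = 2415 - 6*(-30) = 2415 - 1*(-180) = 2415 + 180 = 2595)
(771 + F)*(2455 + N) = (771 - 1259)*(2455 + 2595) = -488*5050 = -2464400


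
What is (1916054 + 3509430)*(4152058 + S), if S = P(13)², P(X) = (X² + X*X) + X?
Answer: 23195349300356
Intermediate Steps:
P(X) = X + 2*X² (P(X) = (X² + X²) + X = 2*X² + X = X + 2*X²)
S = 123201 (S = (13*(1 + 2*13))² = (13*(1 + 26))² = (13*27)² = 351² = 123201)
(1916054 + 3509430)*(4152058 + S) = (1916054 + 3509430)*(4152058 + 123201) = 5425484*4275259 = 23195349300356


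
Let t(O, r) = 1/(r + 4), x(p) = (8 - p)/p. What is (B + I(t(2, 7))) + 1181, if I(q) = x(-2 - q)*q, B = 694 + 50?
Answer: 486914/253 ≈ 1924.6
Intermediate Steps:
B = 744
x(p) = (8 - p)/p
t(O, r) = 1/(4 + r)
I(q) = q*(10 + q)/(-2 - q) (I(q) = ((8 - (-2 - q))/(-2 - q))*q = ((8 + (2 + q))/(-2 - q))*q = ((10 + q)/(-2 - q))*q = q*(10 + q)/(-2 - q))
(B + I(t(2, 7))) + 1181 = (744 - (10 + 1/(4 + 7))/((4 + 7)*(2 + 1/(4 + 7)))) + 1181 = (744 - 1*(10 + 1/11)/(11*(2 + 1/11))) + 1181 = (744 - 1*1/11*(10 + 1/11)/(2 + 1/11)) + 1181 = (744 - 1*1/11*111/11/23/11) + 1181 = (744 - 1*1/11*11/23*111/11) + 1181 = (744 - 111/253) + 1181 = 188121/253 + 1181 = 486914/253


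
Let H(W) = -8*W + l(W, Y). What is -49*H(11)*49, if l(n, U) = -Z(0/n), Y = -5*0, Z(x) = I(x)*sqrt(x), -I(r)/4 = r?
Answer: 211288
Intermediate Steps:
I(r) = -4*r
Z(x) = -4*x**(3/2) (Z(x) = (-4*x)*sqrt(x) = -4*x**(3/2))
Y = 0
l(n, U) = 0 (l(n, U) = -(-4)*(0/n)**(3/2) = -(-4)*0**(3/2) = -(-4)*0 = -1*0 = 0)
H(W) = -8*W (H(W) = -8*W + 0 = -8*W)
-49*H(11)*49 = -(-392)*11*49 = -49*(-88)*49 = 4312*49 = 211288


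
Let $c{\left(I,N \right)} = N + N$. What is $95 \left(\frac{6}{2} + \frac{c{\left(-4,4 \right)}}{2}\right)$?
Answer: $665$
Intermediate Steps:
$c{\left(I,N \right)} = 2 N$
$95 \left(\frac{6}{2} + \frac{c{\left(-4,4 \right)}}{2}\right) = 95 \left(\frac{6}{2} + \frac{2 \cdot 4}{2}\right) = 95 \left(6 \cdot \frac{1}{2} + 8 \cdot \frac{1}{2}\right) = 95 \left(3 + 4\right) = 95 \cdot 7 = 665$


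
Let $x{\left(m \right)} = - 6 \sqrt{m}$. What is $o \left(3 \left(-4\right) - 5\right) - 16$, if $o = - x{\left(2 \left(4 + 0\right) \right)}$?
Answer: $-16 - 204 \sqrt{2} \approx -304.5$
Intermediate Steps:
$o = 12 \sqrt{2}$ ($o = - \left(-6\right) \sqrt{2 \left(4 + 0\right)} = - \left(-6\right) \sqrt{2 \cdot 4} = - \left(-6\right) \sqrt{8} = - \left(-6\right) 2 \sqrt{2} = - \left(-12\right) \sqrt{2} = 12 \sqrt{2} \approx 16.971$)
$o \left(3 \left(-4\right) - 5\right) - 16 = 12 \sqrt{2} \left(3 \left(-4\right) - 5\right) - 16 = 12 \sqrt{2} \left(-12 - 5\right) - 16 = 12 \sqrt{2} \left(-17\right) - 16 = - 204 \sqrt{2} - 16 = -16 - 204 \sqrt{2}$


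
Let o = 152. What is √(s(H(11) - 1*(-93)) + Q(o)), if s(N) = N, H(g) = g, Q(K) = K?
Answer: 16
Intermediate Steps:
√(s(H(11) - 1*(-93)) + Q(o)) = √((11 - 1*(-93)) + 152) = √((11 + 93) + 152) = √(104 + 152) = √256 = 16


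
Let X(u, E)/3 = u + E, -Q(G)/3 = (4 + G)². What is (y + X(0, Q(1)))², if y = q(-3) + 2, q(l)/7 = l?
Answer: 59536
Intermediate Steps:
Q(G) = -3*(4 + G)²
q(l) = 7*l
y = -19 (y = 7*(-3) + 2 = -21 + 2 = -19)
X(u, E) = 3*E + 3*u (X(u, E) = 3*(u + E) = 3*(E + u) = 3*E + 3*u)
(y + X(0, Q(1)))² = (-19 + (3*(-3*(4 + 1)²) + 3*0))² = (-19 + (3*(-3*5²) + 0))² = (-19 + (3*(-3*25) + 0))² = (-19 + (3*(-75) + 0))² = (-19 + (-225 + 0))² = (-19 - 225)² = (-244)² = 59536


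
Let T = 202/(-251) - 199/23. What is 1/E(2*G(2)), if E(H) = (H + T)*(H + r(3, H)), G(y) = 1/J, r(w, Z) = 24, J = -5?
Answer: -144325/33573478 ≈ -0.0042988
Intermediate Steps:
T = -54595/5773 (T = 202*(-1/251) - 199*1/23 = -202/251 - 199/23 = -54595/5773 ≈ -9.4570)
G(y) = -⅕ (G(y) = 1/(-5) = -⅕)
E(H) = (24 + H)*(-54595/5773 + H) (E(H) = (H - 54595/5773)*(H + 24) = (-54595/5773 + H)*(24 + H) = (24 + H)*(-54595/5773 + H))
1/E(2*G(2)) = 1/(-1310280/5773 + (2*(-⅕))² + 83957*(2*(-⅕))/5773) = 1/(-1310280/5773 + (-⅖)² + (83957/5773)*(-⅖)) = 1/(-1310280/5773 + 4/25 - 167914/28865) = 1/(-33573478/144325) = -144325/33573478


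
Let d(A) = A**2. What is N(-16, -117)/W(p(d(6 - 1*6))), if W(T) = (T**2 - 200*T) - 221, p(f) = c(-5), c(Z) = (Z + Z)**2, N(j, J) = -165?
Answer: 55/3407 ≈ 0.016143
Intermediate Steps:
c(Z) = 4*Z**2 (c(Z) = (2*Z)**2 = 4*Z**2)
p(f) = 100 (p(f) = 4*(-5)**2 = 4*25 = 100)
W(T) = -221 + T**2 - 200*T
N(-16, -117)/W(p(d(6 - 1*6))) = -165/(-221 + 100**2 - 200*100) = -165/(-221 + 10000 - 20000) = -165/(-10221) = -165*(-1/10221) = 55/3407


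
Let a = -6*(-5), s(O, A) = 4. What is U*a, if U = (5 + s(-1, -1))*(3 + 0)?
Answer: 810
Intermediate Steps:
a = 30
U = 27 (U = (5 + 4)*(3 + 0) = 9*3 = 27)
U*a = 27*30 = 810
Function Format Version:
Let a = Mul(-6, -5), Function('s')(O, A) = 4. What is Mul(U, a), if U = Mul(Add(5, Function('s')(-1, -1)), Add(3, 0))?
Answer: 810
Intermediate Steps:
a = 30
U = 27 (U = Mul(Add(5, 4), Add(3, 0)) = Mul(9, 3) = 27)
Mul(U, a) = Mul(27, 30) = 810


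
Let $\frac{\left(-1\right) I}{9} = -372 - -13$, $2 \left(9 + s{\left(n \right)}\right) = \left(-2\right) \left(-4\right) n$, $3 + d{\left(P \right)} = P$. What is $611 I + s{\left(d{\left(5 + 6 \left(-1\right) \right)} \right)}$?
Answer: $1974116$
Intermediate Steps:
$d{\left(P \right)} = -3 + P$
$s{\left(n \right)} = -9 + 4 n$ ($s{\left(n \right)} = -9 + \frac{\left(-2\right) \left(-4\right) n}{2} = -9 + \frac{8 n}{2} = -9 + 4 n$)
$I = 3231$ ($I = - 9 \left(-372 - -13\right) = - 9 \left(-372 + 13\right) = \left(-9\right) \left(-359\right) = 3231$)
$611 I + s{\left(d{\left(5 + 6 \left(-1\right) \right)} \right)} = 611 \cdot 3231 + \left(-9 + 4 \left(-3 + \left(5 + 6 \left(-1\right)\right)\right)\right) = 1974141 + \left(-9 + 4 \left(-3 + \left(5 - 6\right)\right)\right) = 1974141 + \left(-9 + 4 \left(-3 - 1\right)\right) = 1974141 + \left(-9 + 4 \left(-4\right)\right) = 1974141 - 25 = 1974116$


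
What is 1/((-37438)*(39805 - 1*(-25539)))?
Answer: -1/2446348672 ≈ -4.0877e-10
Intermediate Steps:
1/((-37438)*(39805 - 1*(-25539))) = -1/(37438*(39805 + 25539)) = -1/37438/65344 = -1/37438*1/65344 = -1/2446348672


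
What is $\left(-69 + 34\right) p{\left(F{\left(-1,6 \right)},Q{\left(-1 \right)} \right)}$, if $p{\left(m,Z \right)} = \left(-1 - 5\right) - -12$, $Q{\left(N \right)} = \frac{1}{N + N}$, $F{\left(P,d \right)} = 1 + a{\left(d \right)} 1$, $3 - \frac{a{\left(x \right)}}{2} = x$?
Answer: $-210$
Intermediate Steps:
$a{\left(x \right)} = 6 - 2 x$
$F{\left(P,d \right)} = 7 - 2 d$ ($F{\left(P,d \right)} = 1 + \left(6 - 2 d\right) 1 = 1 - \left(-6 + 2 d\right) = 7 - 2 d$)
$Q{\left(N \right)} = \frac{1}{2 N}$
$p{\left(m,Z \right)} = 6$ ($p{\left(m,Z \right)} = -6 + 12 = 6$)
$\left(-69 + 34\right) p{\left(F{\left(-1,6 \right)},Q{\left(-1 \right)} \right)} = \left(-69 + 34\right) 6 = \left(-35\right) 6 = -210$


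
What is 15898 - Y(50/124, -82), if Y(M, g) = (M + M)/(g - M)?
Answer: 81222932/5109 ≈ 15898.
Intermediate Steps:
Y(M, g) = 2*M/(g - M) (Y(M, g) = (2*M)/(g - M) = 2*M/(g - M))
15898 - Y(50/124, -82) = 15898 - 2*50/124/(-82 - 50/124) = 15898 - 2*50*(1/124)/(-82 - 50/124) = 15898 - 2*25/(62*(-82 - 1*25/62)) = 15898 - 2*25/(62*(-82 - 25/62)) = 15898 - 2*25/(62*(-5109/62)) = 15898 - 2*25*(-62)/(62*5109) = 15898 - 1*(-50/5109) = 15898 + 50/5109 = 81222932/5109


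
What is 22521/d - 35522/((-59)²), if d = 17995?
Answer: -9505471/1061705 ≈ -8.9530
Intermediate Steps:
22521/d - 35522/((-59)²) = 22521/17995 - 35522/((-59)²) = 22521*(1/17995) - 35522/3481 = 22521/17995 - 35522*1/3481 = 22521/17995 - 35522/3481 = -9505471/1061705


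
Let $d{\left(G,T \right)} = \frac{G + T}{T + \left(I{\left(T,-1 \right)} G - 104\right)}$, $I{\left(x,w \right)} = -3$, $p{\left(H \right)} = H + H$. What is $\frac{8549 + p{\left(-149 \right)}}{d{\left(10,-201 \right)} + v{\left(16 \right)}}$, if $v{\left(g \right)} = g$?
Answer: $\frac{2764085}{5551} \approx 497.94$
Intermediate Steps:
$p{\left(H \right)} = 2 H$
$d{\left(G,T \right)} = \frac{G + T}{-104 + T - 3 G}$ ($d{\left(G,T \right)} = \frac{G + T}{T - \left(104 + 3 G\right)} = \frac{G + T}{-104 + T - 3 G}$)
$\frac{8549 + p{\left(-149 \right)}}{d{\left(10,-201 \right)} + v{\left(16 \right)}} = \frac{8549 + 2 \left(-149\right)}{\frac{10 - 201}{-104 - 201 - 30} + 16} = \frac{8549 - 298}{\frac{1}{-104 - 201 - 30} \left(-191\right) + 16} = \frac{8251}{\frac{1}{-335} \left(-191\right) + 16} = \frac{8251}{\left(- \frac{1}{335}\right) \left(-191\right) + 16} = \frac{8251}{\frac{191}{335} + 16} = \frac{8251}{\frac{5551}{335}} = 8251 \cdot \frac{335}{5551} = \frac{2764085}{5551}$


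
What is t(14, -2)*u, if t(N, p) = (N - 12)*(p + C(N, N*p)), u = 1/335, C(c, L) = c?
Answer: 24/335 ≈ 0.071642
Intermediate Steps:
u = 1/335 ≈ 0.0029851
t(N, p) = (-12 + N)*(N + p) (t(N, p) = (N - 12)*(p + N) = (-12 + N)*(N + p))
t(14, -2)*u = (14² - 12*14 - 12*(-2) + 14*(-2))*(1/335) = (196 - 168 + 24 - 28)*(1/335) = 24*(1/335) = 24/335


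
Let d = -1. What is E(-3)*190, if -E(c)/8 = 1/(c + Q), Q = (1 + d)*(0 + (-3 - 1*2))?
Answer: 1520/3 ≈ 506.67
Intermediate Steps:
Q = 0 (Q = (1 - 1)*(0 + (-3 - 1*2)) = 0*(0 + (-3 - 2)) = 0*(0 - 5) = 0*(-5) = 0)
E(c) = -8/c (E(c) = -8/(c + 0) = -8/c)
E(-3)*190 = -8/(-3)*190 = -8*(-⅓)*190 = (8/3)*190 = 1520/3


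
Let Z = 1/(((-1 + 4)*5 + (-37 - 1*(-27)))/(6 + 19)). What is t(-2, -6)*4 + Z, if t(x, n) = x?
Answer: -3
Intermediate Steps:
Z = 5 (Z = 1/((3*5 + (-37 + 27))/25) = 1/((15 - 10)*(1/25)) = 1/(5*(1/25)) = 1/(1/5) = 5)
t(-2, -6)*4 + Z = -2*4 + 5 = -8 + 5 = -3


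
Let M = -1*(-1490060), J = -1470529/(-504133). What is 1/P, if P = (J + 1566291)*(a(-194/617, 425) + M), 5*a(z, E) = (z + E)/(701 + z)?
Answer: 1089741454795/2543317181647628771552992 ≈ 4.2847e-13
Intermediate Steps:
a(z, E) = (E + z)/(5*(701 + z)) (a(z, E) = ((z + E)/(701 + z))/5 = ((E + z)/(701 + z))/5 = (E + z)/(5*(701 + z)))
J = 1470529/504133 (J = -1470529*(-1/504133) = 1470529/504133 ≈ 2.9169)
M = 1490060
P = 2543317181647628771552992/1089741454795 (P = (1470529/504133 + 1566291)*((425 - 194/617)/(5*(701 - 194/617)) + 1490060) = 789620451232*((425 - 194*1/617)/(5*(701 - 194*1/617)) + 1490060)/504133 = 789620451232*((425 - 194/617)/(5*(701 - 194/617)) + 1490060)/504133 = 789620451232*((⅕)*(262031/617)/(432323/617) + 1490060)/504133 = 789620451232*((⅕)*(617/432323)*(262031/617) + 1490060)/504133 = 789620451232*(262031/2161615 + 1490060)/504133 = (789620451232/504133)*(3220936308931/2161615) = 2543317181647628771552992/1089741454795 ≈ 2.3339e+12)
1/P = 1/(2543317181647628771552992/1089741454795) = 1089741454795/2543317181647628771552992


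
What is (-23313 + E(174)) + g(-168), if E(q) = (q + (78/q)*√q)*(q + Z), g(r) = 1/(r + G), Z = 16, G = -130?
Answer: 2904605/298 + 2470*√174/29 ≈ 10871.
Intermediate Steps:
g(r) = 1/(-130 + r) (g(r) = 1/(r - 130) = 1/(-130 + r))
E(q) = (16 + q)*(q + 78/√q) (E(q) = (q + (78/q)*√q)*(q + 16) = (q + 78/√q)*(16 + q) = (16 + q)*(q + 78/√q))
(-23313 + E(174)) + g(-168) = (-23313 + (174² + 16*174 + 78*√174 + 1248/√174)) + 1/(-130 - 168) = (-23313 + (30276 + 2784 + 78*√174 + 1248*(√174/174))) + 1/(-298) = (-23313 + (30276 + 2784 + 78*√174 + 208*√174/29)) - 1/298 = (-23313 + (33060 + 2470*√174/29)) - 1/298 = (9747 + 2470*√174/29) - 1/298 = 2904605/298 + 2470*√174/29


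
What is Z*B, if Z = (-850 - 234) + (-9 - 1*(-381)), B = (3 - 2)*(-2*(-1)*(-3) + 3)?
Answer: 2136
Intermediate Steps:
B = -3 (B = 1*(2*(-3) + 3) = 1*(-6 + 3) = 1*(-3) = -3)
Z = -712 (Z = -1084 + (-9 + 381) = -1084 + 372 = -712)
Z*B = -712*(-3) = 2136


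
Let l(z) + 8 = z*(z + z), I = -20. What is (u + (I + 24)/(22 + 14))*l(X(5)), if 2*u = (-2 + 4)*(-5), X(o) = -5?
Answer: -616/3 ≈ -205.33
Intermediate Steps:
u = -5 (u = ((-2 + 4)*(-5))/2 = (2*(-5))/2 = (½)*(-10) = -5)
l(z) = -8 + 2*z² (l(z) = -8 + z*(z + z) = -8 + z*(2*z) = -8 + 2*z²)
(u + (I + 24)/(22 + 14))*l(X(5)) = (-5 + (-20 + 24)/(22 + 14))*(-8 + 2*(-5)²) = (-5 + 4/36)*(-8 + 2*25) = (-5 + 4*(1/36))*(-8 + 50) = (-5 + ⅑)*42 = -44/9*42 = -616/3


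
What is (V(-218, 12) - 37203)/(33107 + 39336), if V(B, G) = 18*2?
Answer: -37167/72443 ≈ -0.51305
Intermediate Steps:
V(B, G) = 36
(V(-218, 12) - 37203)/(33107 + 39336) = (36 - 37203)/(33107 + 39336) = -37167/72443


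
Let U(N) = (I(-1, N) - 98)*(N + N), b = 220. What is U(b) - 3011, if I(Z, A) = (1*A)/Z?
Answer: -142931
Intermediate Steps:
I(Z, A) = A/Z
U(N) = 2*N*(-98 - N) (U(N) = (N/(-1) - 98)*(N + N) = (N*(-1) - 98)*(2*N) = (-N - 98)*(2*N) = (-98 - N)*(2*N) = 2*N*(-98 - N))
U(b) - 3011 = 2*220*(-98 - 1*220) - 3011 = 2*220*(-98 - 220) - 3011 = 2*220*(-318) - 3011 = -139920 - 3011 = -142931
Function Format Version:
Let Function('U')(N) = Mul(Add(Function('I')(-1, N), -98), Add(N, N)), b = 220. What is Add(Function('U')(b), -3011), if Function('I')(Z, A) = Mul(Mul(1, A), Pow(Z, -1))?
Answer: -142931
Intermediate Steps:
Function('I')(Z, A) = Mul(A, Pow(Z, -1))
Function('U')(N) = Mul(2, N, Add(-98, Mul(-1, N))) (Function('U')(N) = Mul(Add(Mul(N, Pow(-1, -1)), -98), Add(N, N)) = Mul(Add(Mul(N, -1), -98), Mul(2, N)) = Mul(Add(Mul(-1, N), -98), Mul(2, N)) = Mul(Add(-98, Mul(-1, N)), Mul(2, N)) = Mul(2, N, Add(-98, Mul(-1, N))))
Add(Function('U')(b), -3011) = Add(Mul(2, 220, Add(-98, Mul(-1, 220))), -3011) = Add(Mul(2, 220, Add(-98, -220)), -3011) = Add(Mul(2, 220, -318), -3011) = Add(-139920, -3011) = -142931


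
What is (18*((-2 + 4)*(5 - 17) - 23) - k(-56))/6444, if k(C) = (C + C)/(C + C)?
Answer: -847/6444 ≈ -0.13144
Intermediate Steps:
k(C) = 1 (k(C) = (2*C)/((2*C)) = (2*C)*(1/(2*C)) = 1)
(18*((-2 + 4)*(5 - 17) - 23) - k(-56))/6444 = (18*((-2 + 4)*(5 - 17) - 23) - 1*1)/6444 = (18*(2*(-12) - 23) - 1)*(1/6444) = (18*(-24 - 23) - 1)*(1/6444) = (18*(-47) - 1)*(1/6444) = (-846 - 1)*(1/6444) = -847*1/6444 = -847/6444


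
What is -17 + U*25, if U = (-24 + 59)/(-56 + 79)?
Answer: 484/23 ≈ 21.043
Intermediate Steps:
U = 35/23 ≈ 1.5217
-17 + U*25 = -17 + (35/23)*25 = -17 + 875/23 = 484/23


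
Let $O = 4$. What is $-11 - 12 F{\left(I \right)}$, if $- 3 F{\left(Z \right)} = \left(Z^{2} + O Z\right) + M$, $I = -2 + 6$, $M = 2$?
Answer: $125$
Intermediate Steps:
$I = 4$
$F{\left(Z \right)} = - \frac{2}{3} - \frac{4 Z}{3} - \frac{Z^{2}}{3}$ ($F{\left(Z \right)} = - \frac{\left(Z^{2} + 4 Z\right) + 2}{3} = - \frac{2 + Z^{2} + 4 Z}{3} = - \frac{2}{3} - \frac{4 Z}{3} - \frac{Z^{2}}{3}$)
$-11 - 12 F{\left(I \right)} = -11 - 12 \left(- \frac{2}{3} - \frac{16}{3} - \frac{4^{2}}{3}\right) = -11 - 12 \left(- \frac{2}{3} - \frac{16}{3} - \frac{16}{3}\right) = -11 - -136 = -11 + 136 = 125$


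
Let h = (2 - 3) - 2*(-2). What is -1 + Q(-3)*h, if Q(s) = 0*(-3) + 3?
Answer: 8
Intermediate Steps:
h = 3 (h = -1 + 4 = 3)
Q(s) = 3 (Q(s) = 0 + 3 = 3)
-1 + Q(-3)*h = -1 + 3*3 = -1 + 9 = 8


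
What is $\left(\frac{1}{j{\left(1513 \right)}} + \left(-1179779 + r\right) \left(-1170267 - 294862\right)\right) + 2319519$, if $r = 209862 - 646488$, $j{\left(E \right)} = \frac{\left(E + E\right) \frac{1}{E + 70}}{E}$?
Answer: $\frac{4736488323111}{2} \approx 2.3682 \cdot 10^{12}$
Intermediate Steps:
$j{\left(E \right)} = \frac{2}{70 + E}$ ($j{\left(E \right)} = \frac{2 E \frac{1}{70 + E}}{E} = \frac{2}{70 + E}$)
$r = -436626$
$\left(\frac{1}{j{\left(1513 \right)}} + \left(-1179779 + r\right) \left(-1170267 - 294862\right)\right) + 2319519 = \left(\frac{1}{2 \frac{1}{70 + 1513}} + \left(-1179779 - 436626\right) \left(-1170267 - 294862\right)\right) + 2319519 = \left(\frac{1}{2 \cdot \frac{1}{1583}} - -2368241841245\right) + 2319519 = \left(\frac{1}{2 \cdot \frac{1}{1583}} + 2368241841245\right) + 2319519 = \left(\frac{1}{\frac{2}{1583}} + 2368241841245\right) + 2319519 = \left(\frac{1583}{2} + 2368241841245\right) + 2319519 = \frac{4736483684073}{2} + 2319519 = \frac{4736488323111}{2}$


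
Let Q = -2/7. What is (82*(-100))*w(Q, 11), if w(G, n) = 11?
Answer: -90200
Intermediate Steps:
Q = -2/7 (Q = -2*⅐ = -2/7 ≈ -0.28571)
(82*(-100))*w(Q, 11) = (82*(-100))*11 = -8200*11 = -90200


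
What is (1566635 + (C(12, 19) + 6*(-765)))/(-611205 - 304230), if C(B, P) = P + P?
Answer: -1562083/915435 ≈ -1.7064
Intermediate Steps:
C(B, P) = 2*P
(1566635 + (C(12, 19) + 6*(-765)))/(-611205 - 304230) = (1566635 + (2*19 + 6*(-765)))/(-611205 - 304230) = (1566635 + (38 - 4590))/(-915435) = (1566635 - 4552)*(-1/915435) = 1562083*(-1/915435) = -1562083/915435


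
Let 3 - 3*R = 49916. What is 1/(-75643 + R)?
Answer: -3/276842 ≈ -1.0837e-5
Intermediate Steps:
R = -49913/3 (R = 1 - ⅓*49916 = 1 - 49916/3 = -49913/3 ≈ -16638.)
1/(-75643 + R) = 1/(-75643 - 49913/3) = 1/(-276842/3) = -3/276842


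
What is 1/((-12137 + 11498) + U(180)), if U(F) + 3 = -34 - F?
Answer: -1/856 ≈ -0.0011682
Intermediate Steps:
U(F) = -37 - F (U(F) = -3 + (-34 - F) = -37 - F)
1/((-12137 + 11498) + U(180)) = 1/((-12137 + 11498) + (-37 - 1*180)) = 1/(-639 + (-37 - 180)) = 1/(-639 - 217) = 1/(-856) = -1/856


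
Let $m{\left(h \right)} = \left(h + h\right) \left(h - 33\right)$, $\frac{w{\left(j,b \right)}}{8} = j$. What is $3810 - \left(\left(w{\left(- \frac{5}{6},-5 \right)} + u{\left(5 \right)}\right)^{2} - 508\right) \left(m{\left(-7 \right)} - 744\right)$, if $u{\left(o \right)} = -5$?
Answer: $- \frac{581558}{9} \approx -64618.0$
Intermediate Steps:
$w{\left(j,b \right)} = 8 j$
$m{\left(h \right)} = 2 h \left(-33 + h\right)$
$3810 - \left(\left(w{\left(- \frac{5}{6},-5 \right)} + u{\left(5 \right)}\right)^{2} - 508\right) \left(m{\left(-7 \right)} - 744\right) = 3810 - \left(\left(8 \left(- \frac{5}{6}\right) - 5\right)^{2} - 508\right) \left(2 \left(-7\right) \left(-33 - 7\right) - 744\right) = 3810 - \left(\left(8 \left(\left(-5\right) \frac{1}{6}\right) - 5\right)^{2} - 508\right) \left(2 \left(-7\right) \left(-40\right) - 744\right) = 3810 - \left(\left(8 \left(- \frac{5}{6}\right) - 5\right)^{2} - 508\right) \left(560 - 744\right) = 3810 - \left(\left(- \frac{20}{3} - 5\right)^{2} - 508\right) \left(-184\right) = 3810 - \left(\left(- \frac{35}{3}\right)^{2} - 508\right) \left(-184\right) = 3810 - \left(\frac{1225}{9} - 508\right) \left(-184\right) = 3810 - \left(- \frac{3347}{9}\right) \left(-184\right) = 3810 - \frac{615848}{9} = - \frac{581558}{9}$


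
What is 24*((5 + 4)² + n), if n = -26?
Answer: 1320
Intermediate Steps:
24*((5 + 4)² + n) = 24*((5 + 4)² - 26) = 24*(9² - 26) = 24*(81 - 26) = 24*55 = 1320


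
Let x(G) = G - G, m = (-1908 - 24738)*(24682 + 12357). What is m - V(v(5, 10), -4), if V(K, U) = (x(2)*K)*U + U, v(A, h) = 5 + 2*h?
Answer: -986941190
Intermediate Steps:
m = -986941194 (m = -26646*37039 = -986941194)
x(G) = 0
V(K, U) = U (V(K, U) = (0*K)*U + U = 0*U + U = 0 + U = U)
m - V(v(5, 10), -4) = -986941194 - 1*(-4) = -986941194 + 4 = -986941190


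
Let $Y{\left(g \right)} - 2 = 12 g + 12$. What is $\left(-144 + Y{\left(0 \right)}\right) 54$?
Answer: $-7020$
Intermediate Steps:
$Y{\left(g \right)} = 14 + 12 g$ ($Y{\left(g \right)} = 2 + \left(12 g + 12\right) = 2 + \left(12 + 12 g\right) = 14 + 12 g$)
$\left(-144 + Y{\left(0 \right)}\right) 54 = \left(-144 + \left(14 + 12 \cdot 0\right)\right) 54 = \left(-144 + \left(14 + 0\right)\right) 54 = \left(-144 + 14\right) 54 = \left(-130\right) 54 = -7020$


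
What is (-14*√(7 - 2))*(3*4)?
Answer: -168*√5 ≈ -375.66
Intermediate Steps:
(-14*√(7 - 2))*(3*4) = -14*√5*12 = -168*√5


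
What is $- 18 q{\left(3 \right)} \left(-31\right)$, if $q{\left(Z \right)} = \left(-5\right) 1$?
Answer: $-2790$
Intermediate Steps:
$q{\left(Z \right)} = -5$
$- 18 q{\left(3 \right)} \left(-31\right) = \left(-18\right) \left(-5\right) \left(-31\right) = 90 \left(-31\right) = -2790$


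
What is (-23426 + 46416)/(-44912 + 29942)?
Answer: -2299/1497 ≈ -1.5357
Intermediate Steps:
(-23426 + 46416)/(-44912 + 29942) = 22990/(-14970) = 22990*(-1/14970) = -2299/1497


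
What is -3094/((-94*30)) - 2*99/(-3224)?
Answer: 1316677/1136460 ≈ 1.1586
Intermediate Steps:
-3094/((-94*30)) - 2*99/(-3224) = -3094/(-2820) - 198*(-1/3224) = -3094*(-1/2820) + 99/1612 = 1547/1410 + 99/1612 = 1316677/1136460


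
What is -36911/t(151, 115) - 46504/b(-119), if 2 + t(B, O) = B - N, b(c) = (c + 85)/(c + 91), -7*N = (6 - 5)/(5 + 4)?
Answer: -6151645409/159596 ≈ -38545.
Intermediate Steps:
N = -1/63 (N = -(6 - 5)/(7*(5 + 4)) = -1/(7*9) = -⅐*⅑ = -1/63 ≈ -0.015873)
b(c) = (85 + c)/(91 + c)
t(B, O) = -125/63 + B (t(B, O) = -2 + (B - 1*(-1/63)) = -2 + (B + 1/63) = -2 + (1/63 + B) = -125/63 + B)
-36911/t(151, 115) - 46504/b(-119) = -36911/(-125/63 + 151) - 46504*(91 - 119)/(85 - 119) = -36911/9388/63 - 46504/(-34/(-28)) = -36911*63/9388 - 46504/((-1/28*(-34))) = -2325393/9388 - 46504/17/14 = -2325393/9388 - 46504*14/17 = -2325393/9388 - 651056/17 = -6151645409/159596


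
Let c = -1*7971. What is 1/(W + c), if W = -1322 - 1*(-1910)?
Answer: -1/7383 ≈ -0.00013545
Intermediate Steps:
c = -7971
W = 588 (W = -1322 + 1910 = 588)
1/(W + c) = 1/(588 - 7971) = 1/(-7383) = -1/7383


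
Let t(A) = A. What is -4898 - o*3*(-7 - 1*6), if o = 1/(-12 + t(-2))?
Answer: -68611/14 ≈ -4900.8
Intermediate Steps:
o = -1/14 (o = 1/(-12 - 2) = 1/(-14) = -1/14 ≈ -0.071429)
-4898 - o*3*(-7 - 1*6) = -4898 - (-1/14*3)*(-7 - 1*6) = -4898 - (-3)*(-7 - 6)/14 = -4898 - (-3)*(-13)/14 = -4898 - 1*39/14 = -4898 - 39/14 = -68611/14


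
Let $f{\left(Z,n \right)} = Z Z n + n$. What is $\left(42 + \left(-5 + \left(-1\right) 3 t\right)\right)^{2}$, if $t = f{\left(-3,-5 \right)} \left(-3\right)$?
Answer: $170569$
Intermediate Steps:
$f{\left(Z,n \right)} = n + n Z^{2}$ ($f{\left(Z,n \right)} = Z^{2} n + n = n Z^{2} + n = n + n Z^{2}$)
$t = 150$ ($t = - 5 \left(1 + \left(-3\right)^{2}\right) \left(-3\right) = - 5 \left(1 + 9\right) \left(-3\right) = \left(-5\right) 10 \left(-3\right) = \left(-50\right) \left(-3\right) = 150$)
$\left(42 + \left(-5 + \left(-1\right) 3 t\right)\right)^{2} = \left(42 + \left(-5 + \left(-1\right) 3 \cdot 150\right)\right)^{2} = \left(42 - 455\right)^{2} = \left(-413\right)^{2} = 170569$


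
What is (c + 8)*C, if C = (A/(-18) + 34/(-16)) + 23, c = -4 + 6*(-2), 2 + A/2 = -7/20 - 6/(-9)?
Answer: -22747/135 ≈ -168.50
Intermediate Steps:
A = -101/30 (A = -4 + 2*(-7/20 - 6/(-9)) = -4 + 2*(-7*1/20 - 6*(-⅑)) = -4 + 2*(-7/20 + ⅔) = -4 + 2*(19/60) = -4 + 19/30 = -101/30 ≈ -3.3667)
c = -16 (c = -4 - 12 = -16)
C = 22747/1080 (C = (-101/30/(-18) + 34/(-16)) + 23 = (-101/30*(-1/18) + 34*(-1/16)) + 23 = (101/540 - 17/8) + 23 = -2093/1080 + 23 = 22747/1080 ≈ 21.062)
(c + 8)*C = (-16 + 8)*(22747/1080) = -8*22747/1080 = -22747/135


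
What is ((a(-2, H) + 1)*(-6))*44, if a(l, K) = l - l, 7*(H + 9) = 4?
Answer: -264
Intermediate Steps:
H = -59/7 (H = -9 + (1/7)*4 = -9 + 4/7 = -59/7 ≈ -8.4286)
a(l, K) = 0
((a(-2, H) + 1)*(-6))*44 = ((0 + 1)*(-6))*44 = (1*(-6))*44 = -6*44 = -264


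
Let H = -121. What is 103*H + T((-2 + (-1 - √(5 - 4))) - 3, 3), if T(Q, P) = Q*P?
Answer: -12484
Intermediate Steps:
T(Q, P) = P*Q
103*H + T((-2 + (-1 - √(5 - 4))) - 3, 3) = 103*(-121) + 3*((-2 + (-1 - √(5 - 4))) - 3) = -12463 + 3*((-2 + (-1 - √1)) - 3) = -12463 + 3*((-2 + (-1 - 1*1)) - 3) = -12463 + 3*((-2 + (-1 - 1)) - 3) = -12463 + 3*((-2 - 2) - 3) = -12463 + 3*(-4 - 3) = -12463 + 3*(-7) = -12463 - 21 = -12484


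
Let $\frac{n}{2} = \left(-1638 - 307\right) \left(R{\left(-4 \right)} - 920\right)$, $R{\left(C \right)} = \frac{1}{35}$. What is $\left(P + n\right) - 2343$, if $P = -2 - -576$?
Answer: $\frac{25038439}{7} \approx 3.5769 \cdot 10^{6}$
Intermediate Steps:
$R{\left(C \right)} = \frac{1}{35}$
$P = 574$ ($P = -2 + 576 = 574$)
$n = \frac{25050822}{7}$ ($n = 2 \left(-1638 - 307\right) \left(\frac{1}{35} - 920\right) = 2 \left(\left(-1945\right) \left(- \frac{32199}{35}\right)\right) = 2 \cdot \frac{12525411}{7} = \frac{25050822}{7} \approx 3.5787 \cdot 10^{6}$)
$\left(P + n\right) - 2343 = \left(574 + \frac{25050822}{7}\right) - 2343 = \frac{25054840}{7} - 2343 = \frac{25038439}{7}$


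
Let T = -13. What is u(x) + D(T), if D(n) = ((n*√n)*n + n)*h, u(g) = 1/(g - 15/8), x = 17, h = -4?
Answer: 6300/121 - 676*I*√13 ≈ 52.066 - 2437.4*I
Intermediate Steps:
u(g) = 1/(-15/8 + g) (u(g) = 1/(g - 15*⅛) = 1/(g - 15/8) = 1/(-15/8 + g))
D(n) = -4*n - 4*n^(5/2) (D(n) = ((n*√n)*n + n)*(-4) = (n^(3/2)*n + n)*(-4) = (n^(5/2) + n)*(-4) = (n + n^(5/2))*(-4) = -4*n - 4*n^(5/2))
u(x) + D(T) = 8/(-15 + 8*17) + (-4*(-13) - 676*I*√13) = 8/(-15 + 136) + (52 - 676*I*√13) = 8/121 + (52 - 676*I*√13) = 6300/121 - 676*I*√13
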